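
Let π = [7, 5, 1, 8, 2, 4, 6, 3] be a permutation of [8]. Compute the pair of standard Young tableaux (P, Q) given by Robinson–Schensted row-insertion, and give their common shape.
P = [1, 2, 3, 6] / [4, 8] / [5] / [7];  Q = [1, 4, 6, 7] / [2, 5] / [3] / [8];  common shape = (4, 2, 1, 1)

Row-insert the values π_1, π_2, … into P one at a time, bumping the leftmost entry strictly greater than the inserted value down to the next row. The recording tableau Q records, in position (i, j), the step at which that cell was added to P.
  Insert 7 (step 1): P = [7];  Q = [1]
  Insert 5 (step 2): P = [5] / [7];  Q = [1] / [2]
  Insert 1 (step 3): P = [1] / [5] / [7];  Q = [1] / [2] / [3]
  Insert 8 (step 4): P = [1, 8] / [5] / [7];  Q = [1, 4] / [2] / [3]
  Insert 2 (step 5): P = [1, 2] / [5, 8] / [7];  Q = [1, 4] / [2, 5] / [3]
  Insert 4 (step 6): P = [1, 2, 4] / [5, 8] / [7];  Q = [1, 4, 6] / [2, 5] / [3]
  Insert 6 (step 7): P = [1, 2, 4, 6] / [5, 8] / [7];  Q = [1, 4, 6, 7] / [2, 5] / [3]
  Insert 3 (step 8): P = [1, 2, 3, 6] / [4, 8] / [5] / [7];  Q = [1, 4, 6, 7] / [2, 5] / [3] / [8]
Final shape: (4, 2, 1, 1).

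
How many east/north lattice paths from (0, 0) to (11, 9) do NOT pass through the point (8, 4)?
Number of paths = 140240

Total paths from (0, 0) to (11, 9): C(20, 11) = 167960. Paths through (8, 4): (paths (0, 0) → (8, 4)) × (paths (8, 4) → (11, 9)) = C(12, 8) · C(8, 3) = 495 · 56 = 27720. Avoidance count = 167960 − 27720 = 140240.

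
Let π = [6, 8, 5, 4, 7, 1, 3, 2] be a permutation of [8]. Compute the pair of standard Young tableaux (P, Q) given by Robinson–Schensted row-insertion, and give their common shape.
P = [1, 2] / [3, 7] / [4, 8] / [5] / [6];  Q = [1, 2] / [3, 5] / [4, 7] / [6] / [8];  common shape = (2, 2, 2, 1, 1)

Row-insert the values π_1, π_2, … into P one at a time, bumping the leftmost entry strictly greater than the inserted value down to the next row. The recording tableau Q records, in position (i, j), the step at which that cell was added to P.
  Insert 6 (step 1): P = [6];  Q = [1]
  Insert 8 (step 2): P = [6, 8];  Q = [1, 2]
  Insert 5 (step 3): P = [5, 8] / [6];  Q = [1, 2] / [3]
  Insert 4 (step 4): P = [4, 8] / [5] / [6];  Q = [1, 2] / [3] / [4]
  Insert 7 (step 5): P = [4, 7] / [5, 8] / [6];  Q = [1, 2] / [3, 5] / [4]
  Insert 1 (step 6): P = [1, 7] / [4, 8] / [5] / [6];  Q = [1, 2] / [3, 5] / [4] / [6]
  Insert 3 (step 7): P = [1, 3] / [4, 7] / [5, 8] / [6];  Q = [1, 2] / [3, 5] / [4, 7] / [6]
  Insert 2 (step 8): P = [1, 2] / [3, 7] / [4, 8] / [5] / [6];  Q = [1, 2] / [3, 5] / [4, 7] / [6] / [8]
Final shape: (2, 2, 2, 1, 1).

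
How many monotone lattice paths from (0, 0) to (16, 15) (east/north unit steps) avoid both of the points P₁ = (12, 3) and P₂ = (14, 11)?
Number of paths = 233158220

Inclusion–exclusion. Total paths: C(31, 16) = 300540195. Through P₁: C(15, 12)·C(16, 4) = 828100. Through P₂: C(25, 14)·C(6, 2) = 66861000. Since P₁ is strictly southwest of P₂, a monotone path through both must visit P₁ then P₂; paths through both = C(15, 12)·C(10, 2)·C(6, 2) = 307125. Avoid both = 300540195 − 828100 − 66861000 + 307125 = 233158220.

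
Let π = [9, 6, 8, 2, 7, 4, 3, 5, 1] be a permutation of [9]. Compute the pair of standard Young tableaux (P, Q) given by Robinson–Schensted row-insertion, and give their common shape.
P = [1, 3, 5] / [2, 7] / [4] / [6] / [8] / [9];  Q = [1, 3, 8] / [2, 5] / [4] / [6] / [7] / [9];  common shape = (3, 2, 1, 1, 1, 1)

Row-insert the values π_1, π_2, … into P one at a time, bumping the leftmost entry strictly greater than the inserted value down to the next row. The recording tableau Q records, in position (i, j), the step at which that cell was added to P.
  Insert 9 (step 1): P = [9];  Q = [1]
  Insert 6 (step 2): P = [6] / [9];  Q = [1] / [2]
  Insert 8 (step 3): P = [6, 8] / [9];  Q = [1, 3] / [2]
  Insert 2 (step 4): P = [2, 8] / [6] / [9];  Q = [1, 3] / [2] / [4]
  Insert 7 (step 5): P = [2, 7] / [6, 8] / [9];  Q = [1, 3] / [2, 5] / [4]
  Insert 4 (step 6): P = [2, 4] / [6, 7] / [8] / [9];  Q = [1, 3] / [2, 5] / [4] / [6]
  Insert 3 (step 7): P = [2, 3] / [4, 7] / [6] / [8] / [9];  Q = [1, 3] / [2, 5] / [4] / [6] / [7]
  Insert 5 (step 8): P = [2, 3, 5] / [4, 7] / [6] / [8] / [9];  Q = [1, 3, 8] / [2, 5] / [4] / [6] / [7]
  Insert 1 (step 9): P = [1, 3, 5] / [2, 7] / [4] / [6] / [8] / [9];  Q = [1, 3, 8] / [2, 5] / [4] / [6] / [7] / [9]
Final shape: (3, 2, 1, 1, 1, 1).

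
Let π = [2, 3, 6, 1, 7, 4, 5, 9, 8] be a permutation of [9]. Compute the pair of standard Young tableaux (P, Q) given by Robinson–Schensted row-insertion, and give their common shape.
P = [1, 3, 4, 5, 8] / [2, 6, 7, 9];  Q = [1, 2, 3, 5, 8] / [4, 6, 7, 9];  common shape = (5, 4)

Row-insert the values π_1, π_2, … into P one at a time, bumping the leftmost entry strictly greater than the inserted value down to the next row. The recording tableau Q records, in position (i, j), the step at which that cell was added to P.
  Insert 2 (step 1): P = [2];  Q = [1]
  Insert 3 (step 2): P = [2, 3];  Q = [1, 2]
  Insert 6 (step 3): P = [2, 3, 6];  Q = [1, 2, 3]
  Insert 1 (step 4): P = [1, 3, 6] / [2];  Q = [1, 2, 3] / [4]
  Insert 7 (step 5): P = [1, 3, 6, 7] / [2];  Q = [1, 2, 3, 5] / [4]
  Insert 4 (step 6): P = [1, 3, 4, 7] / [2, 6];  Q = [1, 2, 3, 5] / [4, 6]
  Insert 5 (step 7): P = [1, 3, 4, 5] / [2, 6, 7];  Q = [1, 2, 3, 5] / [4, 6, 7]
  Insert 9 (step 8): P = [1, 3, 4, 5, 9] / [2, 6, 7];  Q = [1, 2, 3, 5, 8] / [4, 6, 7]
  Insert 8 (step 9): P = [1, 3, 4, 5, 8] / [2, 6, 7, 9];  Q = [1, 2, 3, 5, 8] / [4, 6, 7, 9]
Final shape: (5, 4).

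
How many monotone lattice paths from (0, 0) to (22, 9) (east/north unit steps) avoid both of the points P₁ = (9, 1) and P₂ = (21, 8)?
Number of paths = 10548645

Inclusion–exclusion. Total paths: C(31, 22) = 20160075. Through P₁: C(10, 9)·C(21, 13) = 2034900. Through P₂: C(29, 21)·C(2, 1) = 8584290. Since P₁ is strictly southwest of P₂, a monotone path through both must visit P₁ then P₂; paths through both = C(10, 9)·C(19, 12)·C(2, 1) = 1007760. Avoid both = 20160075 − 2034900 − 8584290 + 1007760 = 10548645.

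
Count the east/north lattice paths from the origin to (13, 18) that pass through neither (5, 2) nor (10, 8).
Number of paths = 181068168

Inclusion–exclusion. Total paths: C(31, 13) = 206253075. Through P₁: C(7, 5)·C(24, 8) = 15444891. Through P₂: C(18, 10)·C(13, 3) = 12514788. Since P₁ is strictly southwest of P₂, a monotone path through both must visit P₁ then P₂; paths through both = C(7, 5)·C(11, 5)·C(13, 3) = 2774772. Avoid both = 206253075 − 15444891 − 12514788 + 2774772 = 181068168.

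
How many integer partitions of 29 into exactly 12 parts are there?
p(29, 12 parts) = 285

Partitions of n into exactly k parts are in bijection with partitions of n − k into at most k parts (subtract 1 from each part). So p(29, exactly 12) = p(17, parts ≤ 12). Computing via the recurrence p(m, j) = p(m, j−1) + p(m−j, j) gives 285.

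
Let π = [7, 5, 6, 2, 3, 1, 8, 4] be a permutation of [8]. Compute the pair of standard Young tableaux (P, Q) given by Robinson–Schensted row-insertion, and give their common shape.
P = [1, 3, 4] / [2, 6, 8] / [5] / [7];  Q = [1, 3, 7] / [2, 5, 8] / [4] / [6];  common shape = (3, 3, 1, 1)

Row-insert the values π_1, π_2, … into P one at a time, bumping the leftmost entry strictly greater than the inserted value down to the next row. The recording tableau Q records, in position (i, j), the step at which that cell was added to P.
  Insert 7 (step 1): P = [7];  Q = [1]
  Insert 5 (step 2): P = [5] / [7];  Q = [1] / [2]
  Insert 6 (step 3): P = [5, 6] / [7];  Q = [1, 3] / [2]
  Insert 2 (step 4): P = [2, 6] / [5] / [7];  Q = [1, 3] / [2] / [4]
  Insert 3 (step 5): P = [2, 3] / [5, 6] / [7];  Q = [1, 3] / [2, 5] / [4]
  Insert 1 (step 6): P = [1, 3] / [2, 6] / [5] / [7];  Q = [1, 3] / [2, 5] / [4] / [6]
  Insert 8 (step 7): P = [1, 3, 8] / [2, 6] / [5] / [7];  Q = [1, 3, 7] / [2, 5] / [4] / [6]
  Insert 4 (step 8): P = [1, 3, 4] / [2, 6, 8] / [5] / [7];  Q = [1, 3, 7] / [2, 5, 8] / [4] / [6]
Final shape: (3, 3, 1, 1).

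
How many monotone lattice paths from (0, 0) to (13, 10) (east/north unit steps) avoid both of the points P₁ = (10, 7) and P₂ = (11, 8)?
Number of paths = 534990

Inclusion–exclusion. Total paths: C(23, 13) = 1144066. Through P₁: C(17, 10)·C(6, 3) = 388960. Through P₂: C(19, 11)·C(4, 2) = 453492. Since P₁ is strictly southwest of P₂, a monotone path through both must visit P₁ then P₂; paths through both = C(17, 10)·C(2, 1)·C(4, 2) = 233376. Avoid both = 1144066 − 388960 − 453492 + 233376 = 534990.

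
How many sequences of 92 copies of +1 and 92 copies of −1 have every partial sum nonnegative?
C_92 = 15487357822491889407128326963778343232013931127835600

These ballot sequences are counted by the Catalan number C_n = (1/(n + 1)) · C(2n, n). For n = 92: C_92 = (1/93) · C(184, 92) = 1440324277491745714862934407631385920577295594888710800/93 = 15487357822491889407128326963778343232013931127835600.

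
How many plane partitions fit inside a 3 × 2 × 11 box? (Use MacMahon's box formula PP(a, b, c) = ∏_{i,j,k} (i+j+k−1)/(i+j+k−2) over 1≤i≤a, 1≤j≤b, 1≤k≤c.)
PP(3, 2, 11) = 41405

Evaluate the triple product over i = 1..3, j = 1..2, k = 1..11. The factors are (2/1) · (3/2) · (4/3) · (5/4) · (6/5) · (7/6) · (8/7) · (9/8) · … (66 factors total). The numerators and denominators telescope so the product is an integer; carrying out the multiplication exactly gives PP(3, 2, 11) = 41405.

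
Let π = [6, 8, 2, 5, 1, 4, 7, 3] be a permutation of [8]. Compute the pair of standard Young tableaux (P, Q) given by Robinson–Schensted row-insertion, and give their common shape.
P = [1, 3, 7] / [2, 4] / [5, 8] / [6];  Q = [1, 2, 7] / [3, 4] / [5, 6] / [8];  common shape = (3, 2, 2, 1)

Row-insert the values π_1, π_2, … into P one at a time, bumping the leftmost entry strictly greater than the inserted value down to the next row. The recording tableau Q records, in position (i, j), the step at which that cell was added to P.
  Insert 6 (step 1): P = [6];  Q = [1]
  Insert 8 (step 2): P = [6, 8];  Q = [1, 2]
  Insert 2 (step 3): P = [2, 8] / [6];  Q = [1, 2] / [3]
  Insert 5 (step 4): P = [2, 5] / [6, 8];  Q = [1, 2] / [3, 4]
  Insert 1 (step 5): P = [1, 5] / [2, 8] / [6];  Q = [1, 2] / [3, 4] / [5]
  Insert 4 (step 6): P = [1, 4] / [2, 5] / [6, 8];  Q = [1, 2] / [3, 4] / [5, 6]
  Insert 7 (step 7): P = [1, 4, 7] / [2, 5] / [6, 8];  Q = [1, 2, 7] / [3, 4] / [5, 6]
  Insert 3 (step 8): P = [1, 3, 7] / [2, 4] / [5, 8] / [6];  Q = [1, 2, 7] / [3, 4] / [5, 6] / [8]
Final shape: (3, 2, 2, 1).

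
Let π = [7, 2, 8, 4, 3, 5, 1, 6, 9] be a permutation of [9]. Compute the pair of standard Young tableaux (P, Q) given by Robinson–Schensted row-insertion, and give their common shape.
P = [1, 3, 5, 6, 9] / [2, 8] / [4] / [7];  Q = [1, 3, 6, 8, 9] / [2, 4] / [5] / [7];  common shape = (5, 2, 1, 1)

Row-insert the values π_1, π_2, … into P one at a time, bumping the leftmost entry strictly greater than the inserted value down to the next row. The recording tableau Q records, in position (i, j), the step at which that cell was added to P.
  Insert 7 (step 1): P = [7];  Q = [1]
  Insert 2 (step 2): P = [2] / [7];  Q = [1] / [2]
  Insert 8 (step 3): P = [2, 8] / [7];  Q = [1, 3] / [2]
  Insert 4 (step 4): P = [2, 4] / [7, 8];  Q = [1, 3] / [2, 4]
  Insert 3 (step 5): P = [2, 3] / [4, 8] / [7];  Q = [1, 3] / [2, 4] / [5]
  Insert 5 (step 6): P = [2, 3, 5] / [4, 8] / [7];  Q = [1, 3, 6] / [2, 4] / [5]
  Insert 1 (step 7): P = [1, 3, 5] / [2, 8] / [4] / [7];  Q = [1, 3, 6] / [2, 4] / [5] / [7]
  Insert 6 (step 8): P = [1, 3, 5, 6] / [2, 8] / [4] / [7];  Q = [1, 3, 6, 8] / [2, 4] / [5] / [7]
  Insert 9 (step 9): P = [1, 3, 5, 6, 9] / [2, 8] / [4] / [7];  Q = [1, 3, 6, 8, 9] / [2, 4] / [5] / [7]
Final shape: (5, 2, 1, 1).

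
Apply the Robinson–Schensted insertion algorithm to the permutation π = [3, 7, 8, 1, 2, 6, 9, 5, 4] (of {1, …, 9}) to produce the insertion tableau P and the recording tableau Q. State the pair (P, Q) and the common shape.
P = [1, 2, 4, 9] / [3, 5, 8] / [6] / [7];  Q = [1, 2, 3, 7] / [4, 5, 6] / [8] / [9];  common shape = (4, 3, 1, 1)

Row-insert the values π_1, π_2, … into P one at a time, bumping the leftmost entry strictly greater than the inserted value down to the next row. The recording tableau Q records, in position (i, j), the step at which that cell was added to P.
  Insert 3 (step 1): P = [3];  Q = [1]
  Insert 7 (step 2): P = [3, 7];  Q = [1, 2]
  Insert 8 (step 3): P = [3, 7, 8];  Q = [1, 2, 3]
  Insert 1 (step 4): P = [1, 7, 8] / [3];  Q = [1, 2, 3] / [4]
  Insert 2 (step 5): P = [1, 2, 8] / [3, 7];  Q = [1, 2, 3] / [4, 5]
  Insert 6 (step 6): P = [1, 2, 6] / [3, 7, 8];  Q = [1, 2, 3] / [4, 5, 6]
  Insert 9 (step 7): P = [1, 2, 6, 9] / [3, 7, 8];  Q = [1, 2, 3, 7] / [4, 5, 6]
  Insert 5 (step 8): P = [1, 2, 5, 9] / [3, 6, 8] / [7];  Q = [1, 2, 3, 7] / [4, 5, 6] / [8]
  Insert 4 (step 9): P = [1, 2, 4, 9] / [3, 5, 8] / [6] / [7];  Q = [1, 2, 3, 7] / [4, 5, 6] / [8] / [9]
Final shape: (4, 3, 1, 1).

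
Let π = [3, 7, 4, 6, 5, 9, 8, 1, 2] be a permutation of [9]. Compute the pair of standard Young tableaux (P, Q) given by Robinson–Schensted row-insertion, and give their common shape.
P = [1, 2, 5, 8] / [3, 4] / [6, 9] / [7];  Q = [1, 2, 4, 6] / [3, 7] / [5, 9] / [8];  common shape = (4, 2, 2, 1)

Row-insert the values π_1, π_2, … into P one at a time, bumping the leftmost entry strictly greater than the inserted value down to the next row. The recording tableau Q records, in position (i, j), the step at which that cell was added to P.
  Insert 3 (step 1): P = [3];  Q = [1]
  Insert 7 (step 2): P = [3, 7];  Q = [1, 2]
  Insert 4 (step 3): P = [3, 4] / [7];  Q = [1, 2] / [3]
  Insert 6 (step 4): P = [3, 4, 6] / [7];  Q = [1, 2, 4] / [3]
  Insert 5 (step 5): P = [3, 4, 5] / [6] / [7];  Q = [1, 2, 4] / [3] / [5]
  Insert 9 (step 6): P = [3, 4, 5, 9] / [6] / [7];  Q = [1, 2, 4, 6] / [3] / [5]
  Insert 8 (step 7): P = [3, 4, 5, 8] / [6, 9] / [7];  Q = [1, 2, 4, 6] / [3, 7] / [5]
  Insert 1 (step 8): P = [1, 4, 5, 8] / [3, 9] / [6] / [7];  Q = [1, 2, 4, 6] / [3, 7] / [5] / [8]
  Insert 2 (step 9): P = [1, 2, 5, 8] / [3, 4] / [6, 9] / [7];  Q = [1, 2, 4, 6] / [3, 7] / [5, 9] / [8]
Final shape: (4, 2, 2, 1).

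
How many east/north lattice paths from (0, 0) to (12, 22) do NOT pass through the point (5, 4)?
Number of paths = 487785840

Total paths from (0, 0) to (12, 22): C(34, 12) = 548354040. Paths through (5, 4): (paths (0, 0) → (5, 4)) × (paths (5, 4) → (12, 22)) = C(9, 5) · C(25, 7) = 126 · 480700 = 60568200. Avoidance count = 548354040 − 60568200 = 487785840.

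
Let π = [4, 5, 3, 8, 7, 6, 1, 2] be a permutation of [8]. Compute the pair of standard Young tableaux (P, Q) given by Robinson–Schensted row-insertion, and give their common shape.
P = [1, 2, 6] / [3, 5] / [4, 7] / [8];  Q = [1, 2, 4] / [3, 5] / [6, 8] / [7];  common shape = (3, 2, 2, 1)

Row-insert the values π_1, π_2, … into P one at a time, bumping the leftmost entry strictly greater than the inserted value down to the next row. The recording tableau Q records, in position (i, j), the step at which that cell was added to P.
  Insert 4 (step 1): P = [4];  Q = [1]
  Insert 5 (step 2): P = [4, 5];  Q = [1, 2]
  Insert 3 (step 3): P = [3, 5] / [4];  Q = [1, 2] / [3]
  Insert 8 (step 4): P = [3, 5, 8] / [4];  Q = [1, 2, 4] / [3]
  Insert 7 (step 5): P = [3, 5, 7] / [4, 8];  Q = [1, 2, 4] / [3, 5]
  Insert 6 (step 6): P = [3, 5, 6] / [4, 7] / [8];  Q = [1, 2, 4] / [3, 5] / [6]
  Insert 1 (step 7): P = [1, 5, 6] / [3, 7] / [4] / [8];  Q = [1, 2, 4] / [3, 5] / [6] / [7]
  Insert 2 (step 8): P = [1, 2, 6] / [3, 5] / [4, 7] / [8];  Q = [1, 2, 4] / [3, 5] / [6, 8] / [7]
Final shape: (3, 2, 2, 1).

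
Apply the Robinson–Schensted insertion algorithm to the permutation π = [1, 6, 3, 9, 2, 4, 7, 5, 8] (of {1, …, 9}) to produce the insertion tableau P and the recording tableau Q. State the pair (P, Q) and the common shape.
P = [1, 2, 4, 5, 8] / [3, 7] / [6, 9];  Q = [1, 2, 4, 7, 9] / [3, 6] / [5, 8];  common shape = (5, 2, 2)

Row-insert the values π_1, π_2, … into P one at a time, bumping the leftmost entry strictly greater than the inserted value down to the next row. The recording tableau Q records, in position (i, j), the step at which that cell was added to P.
  Insert 1 (step 1): P = [1];  Q = [1]
  Insert 6 (step 2): P = [1, 6];  Q = [1, 2]
  Insert 3 (step 3): P = [1, 3] / [6];  Q = [1, 2] / [3]
  Insert 9 (step 4): P = [1, 3, 9] / [6];  Q = [1, 2, 4] / [3]
  Insert 2 (step 5): P = [1, 2, 9] / [3] / [6];  Q = [1, 2, 4] / [3] / [5]
  Insert 4 (step 6): P = [1, 2, 4] / [3, 9] / [6];  Q = [1, 2, 4] / [3, 6] / [5]
  Insert 7 (step 7): P = [1, 2, 4, 7] / [3, 9] / [6];  Q = [1, 2, 4, 7] / [3, 6] / [5]
  Insert 5 (step 8): P = [1, 2, 4, 5] / [3, 7] / [6, 9];  Q = [1, 2, 4, 7] / [3, 6] / [5, 8]
  Insert 8 (step 9): P = [1, 2, 4, 5, 8] / [3, 7] / [6, 9];  Q = [1, 2, 4, 7, 9] / [3, 6] / [5, 8]
Final shape: (5, 2, 2).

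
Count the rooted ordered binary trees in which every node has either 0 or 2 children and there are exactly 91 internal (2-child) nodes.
C_91 = 3935312233584004685417853572763349509774031680023800

These full binary trees are counted by the Catalan number C_n = (1/(n + 1)) · C(2n, n). For n = 91: C_91 = (1/92) · C(182, 91) = 362048725489728431058442528694228154899210914562189600/92 = 3935312233584004685417853572763349509774031680023800.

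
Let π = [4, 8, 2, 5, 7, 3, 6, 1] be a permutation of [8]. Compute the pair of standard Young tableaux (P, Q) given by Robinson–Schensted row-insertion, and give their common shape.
P = [1, 3, 6] / [2, 5, 7] / [4] / [8];  Q = [1, 2, 5] / [3, 4, 7] / [6] / [8];  common shape = (3, 3, 1, 1)

Row-insert the values π_1, π_2, … into P one at a time, bumping the leftmost entry strictly greater than the inserted value down to the next row. The recording tableau Q records, in position (i, j), the step at which that cell was added to P.
  Insert 4 (step 1): P = [4];  Q = [1]
  Insert 8 (step 2): P = [4, 8];  Q = [1, 2]
  Insert 2 (step 3): P = [2, 8] / [4];  Q = [1, 2] / [3]
  Insert 5 (step 4): P = [2, 5] / [4, 8];  Q = [1, 2] / [3, 4]
  Insert 7 (step 5): P = [2, 5, 7] / [4, 8];  Q = [1, 2, 5] / [3, 4]
  Insert 3 (step 6): P = [2, 3, 7] / [4, 5] / [8];  Q = [1, 2, 5] / [3, 4] / [6]
  Insert 6 (step 7): P = [2, 3, 6] / [4, 5, 7] / [8];  Q = [1, 2, 5] / [3, 4, 7] / [6]
  Insert 1 (step 8): P = [1, 3, 6] / [2, 5, 7] / [4] / [8];  Q = [1, 2, 5] / [3, 4, 7] / [6] / [8]
Final shape: (3, 3, 1, 1).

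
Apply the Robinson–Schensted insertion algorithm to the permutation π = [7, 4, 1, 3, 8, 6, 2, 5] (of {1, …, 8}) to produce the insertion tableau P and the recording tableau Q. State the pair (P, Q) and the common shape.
P = [1, 2, 5] / [3, 6] / [4, 8] / [7];  Q = [1, 4, 5] / [2, 6] / [3, 8] / [7];  common shape = (3, 2, 2, 1)

Row-insert the values π_1, π_2, … into P one at a time, bumping the leftmost entry strictly greater than the inserted value down to the next row. The recording tableau Q records, in position (i, j), the step at which that cell was added to P.
  Insert 7 (step 1): P = [7];  Q = [1]
  Insert 4 (step 2): P = [4] / [7];  Q = [1] / [2]
  Insert 1 (step 3): P = [1] / [4] / [7];  Q = [1] / [2] / [3]
  Insert 3 (step 4): P = [1, 3] / [4] / [7];  Q = [1, 4] / [2] / [3]
  Insert 8 (step 5): P = [1, 3, 8] / [4] / [7];  Q = [1, 4, 5] / [2] / [3]
  Insert 6 (step 6): P = [1, 3, 6] / [4, 8] / [7];  Q = [1, 4, 5] / [2, 6] / [3]
  Insert 2 (step 7): P = [1, 2, 6] / [3, 8] / [4] / [7];  Q = [1, 4, 5] / [2, 6] / [3] / [7]
  Insert 5 (step 8): P = [1, 2, 5] / [3, 6] / [4, 8] / [7];  Q = [1, 4, 5] / [2, 6] / [3, 8] / [7]
Final shape: (3, 2, 2, 1).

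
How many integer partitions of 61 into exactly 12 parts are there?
p(61, 12 parts) = 85067

Partitions of n into exactly k parts are in bijection with partitions of n − k into at most k parts (subtract 1 from each part). So p(61, exactly 12) = p(49, parts ≤ 12). Computing via the recurrence p(m, j) = p(m, j−1) + p(m−j, j) gives 85067.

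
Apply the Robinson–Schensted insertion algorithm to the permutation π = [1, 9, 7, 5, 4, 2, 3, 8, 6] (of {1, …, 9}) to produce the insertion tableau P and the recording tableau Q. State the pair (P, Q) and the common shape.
P = [1, 2, 3, 6] / [4, 8] / [5] / [7] / [9];  Q = [1, 2, 7, 8] / [3, 9] / [4] / [5] / [6];  common shape = (4, 2, 1, 1, 1)

Row-insert the values π_1, π_2, … into P one at a time, bumping the leftmost entry strictly greater than the inserted value down to the next row. The recording tableau Q records, in position (i, j), the step at which that cell was added to P.
  Insert 1 (step 1): P = [1];  Q = [1]
  Insert 9 (step 2): P = [1, 9];  Q = [1, 2]
  Insert 7 (step 3): P = [1, 7] / [9];  Q = [1, 2] / [3]
  Insert 5 (step 4): P = [1, 5] / [7] / [9];  Q = [1, 2] / [3] / [4]
  Insert 4 (step 5): P = [1, 4] / [5] / [7] / [9];  Q = [1, 2] / [3] / [4] / [5]
  Insert 2 (step 6): P = [1, 2] / [4] / [5] / [7] / [9];  Q = [1, 2] / [3] / [4] / [5] / [6]
  Insert 3 (step 7): P = [1, 2, 3] / [4] / [5] / [7] / [9];  Q = [1, 2, 7] / [3] / [4] / [5] / [6]
  Insert 8 (step 8): P = [1, 2, 3, 8] / [4] / [5] / [7] / [9];  Q = [1, 2, 7, 8] / [3] / [4] / [5] / [6]
  Insert 6 (step 9): P = [1, 2, 3, 6] / [4, 8] / [5] / [7] / [9];  Q = [1, 2, 7, 8] / [3, 9] / [4] / [5] / [6]
Final shape: (4, 2, 1, 1, 1).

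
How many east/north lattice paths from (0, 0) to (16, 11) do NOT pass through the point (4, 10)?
Number of paths = 13024882

Total paths from (0, 0) to (16, 11): C(27, 16) = 13037895. Paths through (4, 10): (paths (0, 0) → (4, 10)) × (paths (4, 10) → (16, 11)) = C(14, 4) · C(13, 12) = 1001 · 13 = 13013. Avoidance count = 13037895 − 13013 = 13024882.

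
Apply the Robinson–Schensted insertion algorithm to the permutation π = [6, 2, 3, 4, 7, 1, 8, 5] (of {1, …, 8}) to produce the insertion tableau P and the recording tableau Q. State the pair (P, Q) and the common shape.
P = [1, 3, 4, 5, 8] / [2, 7] / [6];  Q = [1, 3, 4, 5, 7] / [2, 8] / [6];  common shape = (5, 2, 1)

Row-insert the values π_1, π_2, … into P one at a time, bumping the leftmost entry strictly greater than the inserted value down to the next row. The recording tableau Q records, in position (i, j), the step at which that cell was added to P.
  Insert 6 (step 1): P = [6];  Q = [1]
  Insert 2 (step 2): P = [2] / [6];  Q = [1] / [2]
  Insert 3 (step 3): P = [2, 3] / [6];  Q = [1, 3] / [2]
  Insert 4 (step 4): P = [2, 3, 4] / [6];  Q = [1, 3, 4] / [2]
  Insert 7 (step 5): P = [2, 3, 4, 7] / [6];  Q = [1, 3, 4, 5] / [2]
  Insert 1 (step 6): P = [1, 3, 4, 7] / [2] / [6];  Q = [1, 3, 4, 5] / [2] / [6]
  Insert 8 (step 7): P = [1, 3, 4, 7, 8] / [2] / [6];  Q = [1, 3, 4, 5, 7] / [2] / [6]
  Insert 5 (step 8): P = [1, 3, 4, 5, 8] / [2, 7] / [6];  Q = [1, 3, 4, 5, 7] / [2, 8] / [6]
Final shape: (5, 2, 1).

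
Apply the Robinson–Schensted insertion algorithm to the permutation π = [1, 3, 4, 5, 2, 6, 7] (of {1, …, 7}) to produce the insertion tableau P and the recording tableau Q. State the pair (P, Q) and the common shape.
P = [1, 2, 4, 5, 6, 7] / [3];  Q = [1, 2, 3, 4, 6, 7] / [5];  common shape = (6, 1)

Row-insert the values π_1, π_2, … into P one at a time, bumping the leftmost entry strictly greater than the inserted value down to the next row. The recording tableau Q records, in position (i, j), the step at which that cell was added to P.
  Insert 1 (step 1): P = [1];  Q = [1]
  Insert 3 (step 2): P = [1, 3];  Q = [1, 2]
  Insert 4 (step 3): P = [1, 3, 4];  Q = [1, 2, 3]
  Insert 5 (step 4): P = [1, 3, 4, 5];  Q = [1, 2, 3, 4]
  Insert 2 (step 5): P = [1, 2, 4, 5] / [3];  Q = [1, 2, 3, 4] / [5]
  Insert 6 (step 6): P = [1, 2, 4, 5, 6] / [3];  Q = [1, 2, 3, 4, 6] / [5]
  Insert 7 (step 7): P = [1, 2, 4, 5, 6, 7] / [3];  Q = [1, 2, 3, 4, 6, 7] / [5]
Final shape: (6, 1).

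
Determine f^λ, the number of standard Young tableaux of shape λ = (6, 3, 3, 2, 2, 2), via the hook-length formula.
# SYT of shape (6, 3, 3, 2, 2, 2) = 4455360

Hook-length formula: f^λ = n! / Π hook(c), product over all cells c of the Young diagram. For λ = (6, 3, 3, 2, 2, 2), n = 18 boxes. Hook lengths by row (left-to-right, top-to-bottom): [11, 10, 6, 3, 2, 1]; [7, 6, 2]; [6, 5, 1]; [4, 3]; [3, 2]; [2, 1]. Product of hooks = 1437004800. So f^λ = 18! / 1437004800 = 6402373705728000 / 1437004800 = 4455360.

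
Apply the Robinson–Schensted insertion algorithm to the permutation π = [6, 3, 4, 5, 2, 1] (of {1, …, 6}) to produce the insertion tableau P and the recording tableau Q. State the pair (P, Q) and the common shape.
P = [1, 4, 5] / [2] / [3] / [6];  Q = [1, 3, 4] / [2] / [5] / [6];  common shape = (3, 1, 1, 1)

Row-insert the values π_1, π_2, … into P one at a time, bumping the leftmost entry strictly greater than the inserted value down to the next row. The recording tableau Q records, in position (i, j), the step at which that cell was added to P.
  Insert 6 (step 1): P = [6];  Q = [1]
  Insert 3 (step 2): P = [3] / [6];  Q = [1] / [2]
  Insert 4 (step 3): P = [3, 4] / [6];  Q = [1, 3] / [2]
  Insert 5 (step 4): P = [3, 4, 5] / [6];  Q = [1, 3, 4] / [2]
  Insert 2 (step 5): P = [2, 4, 5] / [3] / [6];  Q = [1, 3, 4] / [2] / [5]
  Insert 1 (step 6): P = [1, 4, 5] / [2] / [3] / [6];  Q = [1, 3, 4] / [2] / [5] / [6]
Final shape: (3, 1, 1, 1).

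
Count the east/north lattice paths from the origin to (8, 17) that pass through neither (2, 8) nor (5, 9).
Number of paths = 555720

Inclusion–exclusion. Total paths: C(25, 8) = 1081575. Through P₁: C(10, 2)·C(15, 6) = 225225. Through P₂: C(14, 5)·C(11, 3) = 330330. Since P₁ is strictly southwest of P₂, a monotone path through both must visit P₁ then P₂; paths through both = C(10, 2)·C(4, 3)·C(11, 3) = 29700. Avoid both = 1081575 − 225225 − 330330 + 29700 = 555720.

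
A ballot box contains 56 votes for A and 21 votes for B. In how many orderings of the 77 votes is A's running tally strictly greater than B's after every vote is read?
Strict-lead orderings = 1816689520403260900

Total orderings of the 77 votes with 56 for A: C(77, 56) = 3996716944887173980. By the Bertrand ballot formula (Cycle Lemma / reflection principle), the number of orderings in which A is strictly ahead of B throughout is (p − q)/(p + q) · C(p + q, p) = (56 − 21)/(56 + 21) · 3996716944887173980 = 1816689520403260900.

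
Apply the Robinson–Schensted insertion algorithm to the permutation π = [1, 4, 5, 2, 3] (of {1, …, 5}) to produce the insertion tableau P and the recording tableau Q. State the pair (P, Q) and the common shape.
P = [1, 2, 3] / [4, 5];  Q = [1, 2, 3] / [4, 5];  common shape = (3, 2)

Row-insert the values π_1, π_2, … into P one at a time, bumping the leftmost entry strictly greater than the inserted value down to the next row. The recording tableau Q records, in position (i, j), the step at which that cell was added to P.
  Insert 1 (step 1): P = [1];  Q = [1]
  Insert 4 (step 2): P = [1, 4];  Q = [1, 2]
  Insert 5 (step 3): P = [1, 4, 5];  Q = [1, 2, 3]
  Insert 2 (step 4): P = [1, 2, 5] / [4];  Q = [1, 2, 3] / [4]
  Insert 3 (step 5): P = [1, 2, 3] / [4, 5];  Q = [1, 2, 3] / [4, 5]
Final shape: (3, 2).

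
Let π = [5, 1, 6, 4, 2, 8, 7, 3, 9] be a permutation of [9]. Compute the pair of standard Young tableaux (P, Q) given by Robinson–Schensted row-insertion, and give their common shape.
P = [1, 2, 3, 9] / [4, 6, 7] / [5, 8];  Q = [1, 3, 6, 9] / [2, 4, 7] / [5, 8];  common shape = (4, 3, 2)

Row-insert the values π_1, π_2, … into P one at a time, bumping the leftmost entry strictly greater than the inserted value down to the next row. The recording tableau Q records, in position (i, j), the step at which that cell was added to P.
  Insert 5 (step 1): P = [5];  Q = [1]
  Insert 1 (step 2): P = [1] / [5];  Q = [1] / [2]
  Insert 6 (step 3): P = [1, 6] / [5];  Q = [1, 3] / [2]
  Insert 4 (step 4): P = [1, 4] / [5, 6];  Q = [1, 3] / [2, 4]
  Insert 2 (step 5): P = [1, 2] / [4, 6] / [5];  Q = [1, 3] / [2, 4] / [5]
  Insert 8 (step 6): P = [1, 2, 8] / [4, 6] / [5];  Q = [1, 3, 6] / [2, 4] / [5]
  Insert 7 (step 7): P = [1, 2, 7] / [4, 6, 8] / [5];  Q = [1, 3, 6] / [2, 4, 7] / [5]
  Insert 3 (step 8): P = [1, 2, 3] / [4, 6, 7] / [5, 8];  Q = [1, 3, 6] / [2, 4, 7] / [5, 8]
  Insert 9 (step 9): P = [1, 2, 3, 9] / [4, 6, 7] / [5, 8];  Q = [1, 3, 6, 9] / [2, 4, 7] / [5, 8]
Final shape: (4, 3, 2).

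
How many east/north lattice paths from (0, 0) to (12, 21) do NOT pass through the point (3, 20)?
Number of paths = 354799610

Total paths from (0, 0) to (12, 21): C(33, 12) = 354817320. Paths through (3, 20): (paths (0, 0) → (3, 20)) × (paths (3, 20) → (12, 21)) = C(23, 3) · C(10, 9) = 1771 · 10 = 17710. Avoidance count = 354817320 − 17710 = 354799610.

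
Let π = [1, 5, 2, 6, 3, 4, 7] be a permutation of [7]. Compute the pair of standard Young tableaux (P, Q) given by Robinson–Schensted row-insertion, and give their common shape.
P = [1, 2, 3, 4, 7] / [5, 6];  Q = [1, 2, 4, 6, 7] / [3, 5];  common shape = (5, 2)

Row-insert the values π_1, π_2, … into P one at a time, bumping the leftmost entry strictly greater than the inserted value down to the next row. The recording tableau Q records, in position (i, j), the step at which that cell was added to P.
  Insert 1 (step 1): P = [1];  Q = [1]
  Insert 5 (step 2): P = [1, 5];  Q = [1, 2]
  Insert 2 (step 3): P = [1, 2] / [5];  Q = [1, 2] / [3]
  Insert 6 (step 4): P = [1, 2, 6] / [5];  Q = [1, 2, 4] / [3]
  Insert 3 (step 5): P = [1, 2, 3] / [5, 6];  Q = [1, 2, 4] / [3, 5]
  Insert 4 (step 6): P = [1, 2, 3, 4] / [5, 6];  Q = [1, 2, 4, 6] / [3, 5]
  Insert 7 (step 7): P = [1, 2, 3, 4, 7] / [5, 6];  Q = [1, 2, 4, 6, 7] / [3, 5]
Final shape: (5, 2).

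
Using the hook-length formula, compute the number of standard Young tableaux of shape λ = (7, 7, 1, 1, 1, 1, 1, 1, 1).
# SYT of shape (7, 7, 1, 1, 1, 1, 1, 1, 1) = 13302432

Hook-length formula: f^λ = n! / Π hook(c), product over all cells c of the Young diagram. For λ = (7, 7, 1, 1, 1, 1, 1, 1, 1), n = 21 boxes. Hook lengths by row (left-to-right, top-to-bottom): [15, 7, 6, 5, 4, 3, 2]; [14, 6, 5, 4, 3, 2, 1]; [7]; [6]; [5]; [4]; [3]; [2]; [1]. Product of hooks = 3840721920000. So f^λ = 21! / 3840721920000 = 51090942171709440000 / 3840721920000 = 13302432.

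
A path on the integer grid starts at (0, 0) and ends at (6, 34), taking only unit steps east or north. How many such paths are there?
Number of paths = 3838380

A monotone lattice path from (0, 0) to (6, 34) consists of 6 east steps and 34 north steps in some order, so it is determined by which 6 of the 40 steps are east. The count is C(40, 6) = 3838380.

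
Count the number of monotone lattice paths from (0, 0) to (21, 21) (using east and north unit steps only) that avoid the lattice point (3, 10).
Number of paths = 528363049500

Total paths from (0, 0) to (21, 21): C(42, 21) = 538257874440. Paths through (3, 10): (paths (0, 0) → (3, 10)) × (paths (3, 10) → (21, 21)) = C(13, 3) · C(29, 18) = 286 · 34597290 = 9894824940. Avoidance count = 538257874440 − 9894824940 = 528363049500.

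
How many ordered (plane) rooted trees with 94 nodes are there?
C_93 = 60960876535340415751462563580829648891969728907438000

These ordered rooted trees are counted by the Catalan number C_n = (1/(n + 1)) · C(2n, n). For n = 93: C_93 = (1/94) · C(186, 93) = 5730322394321999080637480976597986995845154517299172000/94 = 60960876535340415751462563580829648891969728907438000.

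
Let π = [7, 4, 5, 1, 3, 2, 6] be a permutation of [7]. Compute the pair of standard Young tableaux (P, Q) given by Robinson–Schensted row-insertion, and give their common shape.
P = [1, 2, 6] / [3, 5] / [4] / [7];  Q = [1, 3, 7] / [2, 5] / [4] / [6];  common shape = (3, 2, 1, 1)

Row-insert the values π_1, π_2, … into P one at a time, bumping the leftmost entry strictly greater than the inserted value down to the next row. The recording tableau Q records, in position (i, j), the step at which that cell was added to P.
  Insert 7 (step 1): P = [7];  Q = [1]
  Insert 4 (step 2): P = [4] / [7];  Q = [1] / [2]
  Insert 5 (step 3): P = [4, 5] / [7];  Q = [1, 3] / [2]
  Insert 1 (step 4): P = [1, 5] / [4] / [7];  Q = [1, 3] / [2] / [4]
  Insert 3 (step 5): P = [1, 3] / [4, 5] / [7];  Q = [1, 3] / [2, 5] / [4]
  Insert 2 (step 6): P = [1, 2] / [3, 5] / [4] / [7];  Q = [1, 3] / [2, 5] / [4] / [6]
  Insert 6 (step 7): P = [1, 2, 6] / [3, 5] / [4] / [7];  Q = [1, 3, 7] / [2, 5] / [4] / [6]
Final shape: (3, 2, 1, 1).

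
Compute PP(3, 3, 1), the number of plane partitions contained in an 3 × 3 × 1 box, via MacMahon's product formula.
PP(3, 3, 1) = 20

Evaluate the triple product over i = 1..3, j = 1..3, k = 1..1. The factors are (2/1) · (3/2) · (4/3) · (3/2) · (4/3) · (5/4) · (4/3) · (5/4) · … (9 factors total). The numerators and denominators telescope so the product is an integer; carrying out the multiplication exactly gives PP(3, 3, 1) = 20.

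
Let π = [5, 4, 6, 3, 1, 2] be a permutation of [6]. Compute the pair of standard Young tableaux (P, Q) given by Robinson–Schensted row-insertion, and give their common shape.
P = [1, 2] / [3, 6] / [4] / [5];  Q = [1, 3] / [2, 6] / [4] / [5];  common shape = (2, 2, 1, 1)

Row-insert the values π_1, π_2, … into P one at a time, bumping the leftmost entry strictly greater than the inserted value down to the next row. The recording tableau Q records, in position (i, j), the step at which that cell was added to P.
  Insert 5 (step 1): P = [5];  Q = [1]
  Insert 4 (step 2): P = [4] / [5];  Q = [1] / [2]
  Insert 6 (step 3): P = [4, 6] / [5];  Q = [1, 3] / [2]
  Insert 3 (step 4): P = [3, 6] / [4] / [5];  Q = [1, 3] / [2] / [4]
  Insert 1 (step 5): P = [1, 6] / [3] / [4] / [5];  Q = [1, 3] / [2] / [4] / [5]
  Insert 2 (step 6): P = [1, 2] / [3, 6] / [4] / [5];  Q = [1, 3] / [2, 6] / [4] / [5]
Final shape: (2, 2, 1, 1).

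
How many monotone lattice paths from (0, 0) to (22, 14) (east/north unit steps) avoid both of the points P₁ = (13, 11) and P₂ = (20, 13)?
Number of paths = 1797229752

Inclusion–exclusion. Total paths: C(36, 22) = 3796297200. Through P₁: C(24, 13)·C(12, 9) = 549151680. Through P₂: C(33, 20)·C(3, 2) = 1719499320. Since P₁ is strictly southwest of P₂, a monotone path through both must visit P₁ then P₂; paths through both = C(24, 13)·C(9, 7)·C(3, 2) = 269583552. Avoid both = 3796297200 − 549151680 − 1719499320 + 269583552 = 1797229752.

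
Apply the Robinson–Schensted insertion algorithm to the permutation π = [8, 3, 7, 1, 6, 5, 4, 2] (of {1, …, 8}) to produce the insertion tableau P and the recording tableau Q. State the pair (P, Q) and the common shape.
P = [1, 2] / [3, 4] / [5] / [6] / [7] / [8];  Q = [1, 3] / [2, 5] / [4] / [6] / [7] / [8];  common shape = (2, 2, 1, 1, 1, 1)

Row-insert the values π_1, π_2, … into P one at a time, bumping the leftmost entry strictly greater than the inserted value down to the next row. The recording tableau Q records, in position (i, j), the step at which that cell was added to P.
  Insert 8 (step 1): P = [8];  Q = [1]
  Insert 3 (step 2): P = [3] / [8];  Q = [1] / [2]
  Insert 7 (step 3): P = [3, 7] / [8];  Q = [1, 3] / [2]
  Insert 1 (step 4): P = [1, 7] / [3] / [8];  Q = [1, 3] / [2] / [4]
  Insert 6 (step 5): P = [1, 6] / [3, 7] / [8];  Q = [1, 3] / [2, 5] / [4]
  Insert 5 (step 6): P = [1, 5] / [3, 6] / [7] / [8];  Q = [1, 3] / [2, 5] / [4] / [6]
  Insert 4 (step 7): P = [1, 4] / [3, 5] / [6] / [7] / [8];  Q = [1, 3] / [2, 5] / [4] / [6] / [7]
  Insert 2 (step 8): P = [1, 2] / [3, 4] / [5] / [6] / [7] / [8];  Q = [1, 3] / [2, 5] / [4] / [6] / [7] / [8]
Final shape: (2, 2, 1, 1, 1, 1).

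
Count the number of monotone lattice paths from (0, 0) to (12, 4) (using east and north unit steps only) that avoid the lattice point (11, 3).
Number of paths = 1092

Total paths from (0, 0) to (12, 4): C(16, 12) = 1820. Paths through (11, 3): (paths (0, 0) → (11, 3)) × (paths (11, 3) → (12, 4)) = C(14, 11) · C(2, 1) = 364 · 2 = 728. Avoidance count = 1820 − 728 = 1092.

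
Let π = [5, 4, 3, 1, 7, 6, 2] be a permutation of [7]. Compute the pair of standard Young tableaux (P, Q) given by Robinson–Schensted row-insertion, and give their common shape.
P = [1, 2] / [3, 6] / [4, 7] / [5];  Q = [1, 5] / [2, 6] / [3, 7] / [4];  common shape = (2, 2, 2, 1)

Row-insert the values π_1, π_2, … into P one at a time, bumping the leftmost entry strictly greater than the inserted value down to the next row. The recording tableau Q records, in position (i, j), the step at which that cell was added to P.
  Insert 5 (step 1): P = [5];  Q = [1]
  Insert 4 (step 2): P = [4] / [5];  Q = [1] / [2]
  Insert 3 (step 3): P = [3] / [4] / [5];  Q = [1] / [2] / [3]
  Insert 1 (step 4): P = [1] / [3] / [4] / [5];  Q = [1] / [2] / [3] / [4]
  Insert 7 (step 5): P = [1, 7] / [3] / [4] / [5];  Q = [1, 5] / [2] / [3] / [4]
  Insert 6 (step 6): P = [1, 6] / [3, 7] / [4] / [5];  Q = [1, 5] / [2, 6] / [3] / [4]
  Insert 2 (step 7): P = [1, 2] / [3, 6] / [4, 7] / [5];  Q = [1, 5] / [2, 6] / [3, 7] / [4]
Final shape: (2, 2, 2, 1).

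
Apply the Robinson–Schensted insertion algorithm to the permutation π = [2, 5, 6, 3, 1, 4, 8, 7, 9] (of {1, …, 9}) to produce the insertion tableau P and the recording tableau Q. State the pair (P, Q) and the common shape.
P = [1, 3, 4, 7, 9] / [2, 6, 8] / [5];  Q = [1, 2, 3, 7, 9] / [4, 6, 8] / [5];  common shape = (5, 3, 1)

Row-insert the values π_1, π_2, … into P one at a time, bumping the leftmost entry strictly greater than the inserted value down to the next row. The recording tableau Q records, in position (i, j), the step at which that cell was added to P.
  Insert 2 (step 1): P = [2];  Q = [1]
  Insert 5 (step 2): P = [2, 5];  Q = [1, 2]
  Insert 6 (step 3): P = [2, 5, 6];  Q = [1, 2, 3]
  Insert 3 (step 4): P = [2, 3, 6] / [5];  Q = [1, 2, 3] / [4]
  Insert 1 (step 5): P = [1, 3, 6] / [2] / [5];  Q = [1, 2, 3] / [4] / [5]
  Insert 4 (step 6): P = [1, 3, 4] / [2, 6] / [5];  Q = [1, 2, 3] / [4, 6] / [5]
  Insert 8 (step 7): P = [1, 3, 4, 8] / [2, 6] / [5];  Q = [1, 2, 3, 7] / [4, 6] / [5]
  Insert 7 (step 8): P = [1, 3, 4, 7] / [2, 6, 8] / [5];  Q = [1, 2, 3, 7] / [4, 6, 8] / [5]
  Insert 9 (step 9): P = [1, 3, 4, 7, 9] / [2, 6, 8] / [5];  Q = [1, 2, 3, 7, 9] / [4, 6, 8] / [5]
Final shape: (5, 3, 1).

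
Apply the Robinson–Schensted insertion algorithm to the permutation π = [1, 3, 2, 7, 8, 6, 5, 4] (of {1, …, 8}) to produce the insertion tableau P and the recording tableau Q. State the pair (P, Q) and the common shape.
P = [1, 2, 4, 8] / [3, 5] / [6] / [7];  Q = [1, 2, 4, 5] / [3, 6] / [7] / [8];  common shape = (4, 2, 1, 1)

Row-insert the values π_1, π_2, … into P one at a time, bumping the leftmost entry strictly greater than the inserted value down to the next row. The recording tableau Q records, in position (i, j), the step at which that cell was added to P.
  Insert 1 (step 1): P = [1];  Q = [1]
  Insert 3 (step 2): P = [1, 3];  Q = [1, 2]
  Insert 2 (step 3): P = [1, 2] / [3];  Q = [1, 2] / [3]
  Insert 7 (step 4): P = [1, 2, 7] / [3];  Q = [1, 2, 4] / [3]
  Insert 8 (step 5): P = [1, 2, 7, 8] / [3];  Q = [1, 2, 4, 5] / [3]
  Insert 6 (step 6): P = [1, 2, 6, 8] / [3, 7];  Q = [1, 2, 4, 5] / [3, 6]
  Insert 5 (step 7): P = [1, 2, 5, 8] / [3, 6] / [7];  Q = [1, 2, 4, 5] / [3, 6] / [7]
  Insert 4 (step 8): P = [1, 2, 4, 8] / [3, 5] / [6] / [7];  Q = [1, 2, 4, 5] / [3, 6] / [7] / [8]
Final shape: (4, 2, 1, 1).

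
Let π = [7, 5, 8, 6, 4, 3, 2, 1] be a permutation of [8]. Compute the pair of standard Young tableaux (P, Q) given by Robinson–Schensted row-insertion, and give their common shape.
P = [1, 6] / [2, 8] / [3] / [4] / [5] / [7];  Q = [1, 3] / [2, 4] / [5] / [6] / [7] / [8];  common shape = (2, 2, 1, 1, 1, 1)

Row-insert the values π_1, π_2, … into P one at a time, bumping the leftmost entry strictly greater than the inserted value down to the next row. The recording tableau Q records, in position (i, j), the step at which that cell was added to P.
  Insert 7 (step 1): P = [7];  Q = [1]
  Insert 5 (step 2): P = [5] / [7];  Q = [1] / [2]
  Insert 8 (step 3): P = [5, 8] / [7];  Q = [1, 3] / [2]
  Insert 6 (step 4): P = [5, 6] / [7, 8];  Q = [1, 3] / [2, 4]
  Insert 4 (step 5): P = [4, 6] / [5, 8] / [7];  Q = [1, 3] / [2, 4] / [5]
  Insert 3 (step 6): P = [3, 6] / [4, 8] / [5] / [7];  Q = [1, 3] / [2, 4] / [5] / [6]
  Insert 2 (step 7): P = [2, 6] / [3, 8] / [4] / [5] / [7];  Q = [1, 3] / [2, 4] / [5] / [6] / [7]
  Insert 1 (step 8): P = [1, 6] / [2, 8] / [3] / [4] / [5] / [7];  Q = [1, 3] / [2, 4] / [5] / [6] / [7] / [8]
Final shape: (2, 2, 1, 1, 1, 1).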